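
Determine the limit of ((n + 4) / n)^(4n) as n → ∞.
lim = e^16

Rewrite as (1 + 4/n)^(4n). By the standard limit (1 + x/n)^n → e^x, we have (1 + 4/n)^n → e^4, and raising to the 4th power gives e^16.
More precisely, ln[(1 + 4/n)^(4n)] = 4n · ln(1 + 4/n) = 4n · (4/n + O(1/n^2)) = 16 + O(1/n) → 16.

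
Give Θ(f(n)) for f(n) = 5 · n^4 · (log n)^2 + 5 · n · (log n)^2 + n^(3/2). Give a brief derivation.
f(n) ∈ Θ(n^4 · (log n)^2)

Compare the terms by growth order. For large n, n^a · (log n)^b dominates n^a' · (log n)^b' iff a > a', or (a = a' and b > b'). Ranking the 3 terms shows the dominant one is 5 · n^4 · (log n)^2. Hence f(n) ∈ Θ(n^4 · (log n)^2).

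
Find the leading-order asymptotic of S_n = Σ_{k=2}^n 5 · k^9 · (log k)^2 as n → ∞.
S_n ~ n^10 · (log n)^2 / 2

By integral comparison, S_n = ∫_1^n 5 · x^9 · (log x)^2 dx + O(n^9 · (log n)^2). For the integral, the leading term of ∫_1^n x^9 (log x)^2 dx is n^10/10 · (log n)^2 (by repeated integration by parts; each step lowers the log-exponent and produces a relatively O(1/log n) correction). Hence S_n ~ n^10 · (log n)^2 / 2.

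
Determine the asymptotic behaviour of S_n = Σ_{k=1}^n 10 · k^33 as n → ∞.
S_n ~ 5 · n^34 / 17

By integral comparison (Euler-Maclaurin), Σ_{k=1}^n 10 · k^33 = 10 · ∫_0^n x^33 dx + O(n^33) = 10 · n^34/34 = 5 · n^34 / 17 + O(n^33). (Equivalently, Faulhaber's formula gives the same leading term.)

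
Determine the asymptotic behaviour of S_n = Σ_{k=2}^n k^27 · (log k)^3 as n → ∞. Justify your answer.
S_n ~ n^28 · (log n)^3 / 28

By integral comparison, S_n = ∫_1^n x^27 · (log x)^3 dx + O(n^27 · (log n)^3). For the integral, the leading term of ∫_1^n x^27 (log x)^3 dx is n^28/28 · (log n)^3 (by repeated integration by parts; each step lowers the log-exponent and produces a relatively O(1/log n) correction). Hence S_n ~ n^28 · (log n)^3 / 28.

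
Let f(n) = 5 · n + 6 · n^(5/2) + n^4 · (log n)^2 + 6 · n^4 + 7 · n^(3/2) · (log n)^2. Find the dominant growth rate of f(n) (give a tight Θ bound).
f(n) ∈ Θ(n^4 · (log n)^2)

Compare the terms by growth order. For large n, n^a · (log n)^b dominates n^a' · (log n)^b' iff a > a', or (a = a' and b > b'). Ranking the 5 terms shows the dominant one is n^4 · (log n)^2. Hence f(n) ∈ Θ(n^4 · (log n)^2).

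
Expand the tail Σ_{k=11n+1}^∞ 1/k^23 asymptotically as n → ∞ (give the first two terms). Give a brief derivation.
Σ_{k>11n} 1/k^23 = 1/(22 · (11n)^22) − 1/(2 · (11n)^23) + O(1/(11n)^24)

Compare to the integral: ∫_{11n}^∞ x^(−23) dx = [−x^(−22)/22]_{11n}^∞ = 1/((23−1)·(11n)^22). The Euler-Maclaurin correction adds −f(11n)/2 = −1/(2·(11n)^23). Euler-Maclaurin then gives
  Σ_{k>11n} 1/k^23 = ∫_{11n}^∞ dx/x^23 − 1/(2·(11n)^23) + O(1/(11n)^24).
(Equivalently this is ζ(23) − Σ_{k≤11n} 1/k^23.)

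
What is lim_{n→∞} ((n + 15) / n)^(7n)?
lim = e^105

Rewrite as (1 + 15/n)^(7n). By the standard limit (1 + x/n)^n → e^x, we have (1 + 15/n)^n → e^15, and raising to the 7th power gives e^105.
More precisely, ln[(1 + 15/n)^(7n)] = 7n · ln(1 + 15/n) = 7n · (15/n + O(1/n^2)) = 105 + O(1/n) → 105.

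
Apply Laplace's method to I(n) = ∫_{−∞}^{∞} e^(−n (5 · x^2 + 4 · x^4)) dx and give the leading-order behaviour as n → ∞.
I(n) ~ sqrt(π/(5n))

φ(x) = 5 · x^2 + 4 · x^4 has its unique global minimum at x* = 0 (since φ'(x) = 10x + 16x^3 = 0 only at x = 0 for real x with both coefficients positive, and φ → ∞ as |x| → ∞). At x* = 0, φ(0) = 0 and φ''(0) = 10. Laplace's method then gives
  I(n) ~ sqrt(2π / (n · φ''(0))) · e^(−n φ(0)) = sqrt(2π / (10n)) = sqrt(π/(5n)).
The 4 · x^4 term contributes only at subleading order (an O(1/n) relative correction).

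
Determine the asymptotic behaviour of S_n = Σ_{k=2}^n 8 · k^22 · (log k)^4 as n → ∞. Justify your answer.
S_n ~ 8 · n^23 · (log n)^4 / 23

By integral comparison, S_n = ∫_1^n 8 · x^22 · (log x)^4 dx + O(n^22 · (log n)^4). For the integral, the leading term of ∫_1^n x^22 (log x)^4 dx is n^23/23 · (log n)^4 (by repeated integration by parts; each step lowers the log-exponent and produces a relatively O(1/log n) correction). Hence S_n ~ 8 · n^23 · (log n)^4 / 23.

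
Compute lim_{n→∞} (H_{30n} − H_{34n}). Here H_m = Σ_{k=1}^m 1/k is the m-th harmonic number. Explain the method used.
lim = ln(30/34) = ln(15/17)

Euler-Maclaurin gives H_m = ln m + γ + 1/(2m) + O(1/m^2). The γ and O(1/m) terms cancel in the difference:
  H_{30n} − H_{34n} = ln(30n) − ln(34n) + O(1/n) = ln(30/34) + O(1/n).
Hence the limit is ln(30/34) = ln(15/17).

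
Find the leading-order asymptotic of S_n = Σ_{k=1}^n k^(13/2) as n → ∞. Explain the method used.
S_n ~ (2/15) · n^(15/2)

Integral comparison: Σ_{k=1}^n k^(13/2) = ∫_0^n x^(13/2) dx + O(n^(13/2)). The integral is n^(1 + 13/2) / (1 + 13/2) = n^((13+2)/2) / ((13+2)/2) = (2/15) · n^(15/2).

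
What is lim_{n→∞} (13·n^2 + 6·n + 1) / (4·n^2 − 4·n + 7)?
lim = 13/4

For large n the leading n^2 terms dominate both numerator and denominator. Dividing top and bottom by n^2, every other term tends to 0, leaving 13/4.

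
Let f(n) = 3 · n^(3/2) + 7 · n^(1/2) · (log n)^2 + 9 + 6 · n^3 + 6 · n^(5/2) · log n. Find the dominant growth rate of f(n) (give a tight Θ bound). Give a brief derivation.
f(n) ∈ Θ(n^3)

Compare the terms by growth order. For large n, n^a · (log n)^b dominates n^a' · (log n)^b' iff a > a', or (a = a' and b > b'). Ranking the 5 terms shows the dominant one is 6 · n^3. Hence f(n) ∈ Θ(n^3).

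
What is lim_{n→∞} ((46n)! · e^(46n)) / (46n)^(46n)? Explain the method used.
lim = ∞

Stirling: (46n)! ~ sqrt(2π·46n) · (46n/e)^(46n). Hence
  (46n)! · e^(46n) / (46n)^(46n) ~ sqrt(2π·46n) = sqrt(2π·46) · sqrt(n) → ∞.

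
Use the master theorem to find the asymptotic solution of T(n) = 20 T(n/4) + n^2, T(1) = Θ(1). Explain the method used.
T(n) = Θ(n^(log_4 20))

Master theorem: compare f(n) = n^2 to n^(log_4 20) where log_4 20 ≈ 2.161. Since 2 < log_4 20, we have f(n) = O(n^(log_4 20 − ε)) for some ε > 0 — Case 1. Hence T(n) = Θ(n^(log_4 20)).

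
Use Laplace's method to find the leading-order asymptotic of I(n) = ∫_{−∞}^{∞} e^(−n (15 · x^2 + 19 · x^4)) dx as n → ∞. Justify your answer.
I(n) ~ sqrt(π/(15n))

φ(x) = 15 · x^2 + 19 · x^4 has its unique global minimum at x* = 0 (since φ'(x) = 30x + 76x^3 = 0 only at x = 0 for real x with both coefficients positive, and φ → ∞ as |x| → ∞). At x* = 0, φ(0) = 0 and φ''(0) = 30. Laplace's method then gives
  I(n) ~ sqrt(2π / (n · φ''(0))) · e^(−n φ(0)) = sqrt(2π / (30n)) = sqrt(π/(15n)).
The 19 · x^4 term contributes only at subleading order (an O(1/n) relative correction).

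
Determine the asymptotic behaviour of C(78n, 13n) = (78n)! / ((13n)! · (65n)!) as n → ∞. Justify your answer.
C(78n, 13n) ~ (46656/3125)^(13n) · sqrt(3/(5π·13n))

Write N = 13n. Apply Stirling to each factorial:
  (6N)! ~ sqrt(2π·6N) · (6N/e)^(6N),
  N! ~ sqrt(2π N) · (N/e)^N,
  (5N)! ~ sqrt(2π·5N) · (5N/e)^(5N).
The exponential factors combine to (6N)^(6N) / (N^N · (5N)^(5N)) = 6^(6N)/5^(5N) = (6^6/5^5)^N = (46656/3125)^N.
The square-root prefactors combine to sqrt(2π·6N) / (sqrt(2π N)·sqrt(2π·5N)) = sqrt(6 / (2π·5·N)) = sqrt(3/(5π·13n)).
Substituting N = 13n: C(78n, 13n) ~ (46656/3125)^(13n) · sqrt(3/(5π·13n)).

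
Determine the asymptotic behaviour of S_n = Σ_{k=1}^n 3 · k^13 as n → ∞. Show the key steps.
S_n ~ 3 · n^14 / 14

By integral comparison (Euler-Maclaurin), Σ_{k=1}^n 3 · k^13 = 3 · ∫_0^n x^13 dx + O(n^13) = 3 · n^14/14 + O(n^13). (Equivalently, Faulhaber's formula gives the same leading term.)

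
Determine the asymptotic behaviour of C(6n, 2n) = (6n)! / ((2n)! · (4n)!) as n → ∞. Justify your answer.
C(6n, 2n) ~ (27/4)^(2n) · sqrt(3/(4π·2n))

Write N = 2n. Apply Stirling to each factorial:
  (3N)! ~ sqrt(2π·3N) · (3N/e)^(3N),
  N! ~ sqrt(2π N) · (N/e)^N,
  (2N)! ~ sqrt(2π·2N) · (2N/e)^(2N).
The exponential factors combine to (3N)^(3N) / (N^N · (2N)^(2N)) = 3^(3N)/2^(2N) = (3^3/2^2)^N = (27/4)^N.
The square-root prefactors combine to sqrt(2π·3N) / (sqrt(2π N)·sqrt(2π·2N)) = sqrt(3 / (2π·2·N)) = sqrt(3/(4π·2n)).
Substituting N = 2n: C(6n, 2n) ~ (27/4)^(2n) · sqrt(3/(4π·2n)).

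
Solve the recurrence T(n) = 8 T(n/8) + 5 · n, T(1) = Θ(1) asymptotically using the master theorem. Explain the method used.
T(n) = Θ(n log n)

log_8 8 = 1, and f(n) = 5 · n = Θ(n^(log_8 8)). This is Case 2 of the master theorem: T(n) = Θ(f(n) · log n) = Θ(n log n).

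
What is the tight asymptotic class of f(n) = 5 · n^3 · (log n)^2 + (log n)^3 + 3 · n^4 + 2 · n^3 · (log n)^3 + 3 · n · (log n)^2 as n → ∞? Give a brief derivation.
f(n) ∈ Θ(n^4)

Compare the terms by growth order. For large n, n^a · (log n)^b dominates n^a' · (log n)^b' iff a > a', or (a = a' and b > b'). Ranking the 5 terms shows the dominant one is 3 · n^4. Hence f(n) ∈ Θ(n^4).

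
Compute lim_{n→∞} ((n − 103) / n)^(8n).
lim = e^(−824)

Rewrite as (1 − 103/n)^(8n). By the standard limit (1 + x/n)^n → e^x, we have (1 − 103/n)^n → e^(−103), and raising to the 8th power gives e^(−824).
More precisely, ln[(1 − 103/n)^(8n)] = 8n · ln(1 − 103/n) = 8n · (-103/n + O(1/n^2)) = -824 + O(1/n) → -824.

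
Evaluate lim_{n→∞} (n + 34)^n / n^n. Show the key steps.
lim = e^34

Rewrite as (1 + 34/n)^(n). By the standard limit (1 + x/n)^n → e^x, we have (1 + 34/n)^n → e^34, and raising to the 1st power gives e^34.
More precisely, ln[(1 + 34/n)^(n)] = n · ln(1 + 34/n) = n · (34/n + O(1/n^2)) = 34 + O(1/n) → 34.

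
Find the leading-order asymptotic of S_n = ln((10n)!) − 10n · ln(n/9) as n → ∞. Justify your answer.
S_n ~ 10n · (ln 90 − 1) + O(ln n)

Stirling: ln((10n)!) = 10n ln(10n) − 10n + O(ln n).
  S_n = 10n ln(10n) − 10n − 10n ln(n/9) + O(ln n)
      = 10n ln(10n) − 10n ln n + 10n ln 9 − 10n + O(ln n)
      = 10n ln 10 + 10n ln 9 − 10n + O(ln n)
      = 10n (ln 90 − 1) + O(ln n).
Numerically ln(90) − 1 ≈ 3.4998.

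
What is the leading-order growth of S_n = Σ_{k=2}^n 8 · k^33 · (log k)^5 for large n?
S_n ~ 4 · n^34 · (log n)^5 / 17

By integral comparison, S_n = ∫_1^n 8 · x^33 · (log x)^5 dx + O(n^33 · (log n)^5). For the integral, the leading term of ∫_1^n x^33 (log x)^5 dx is n^34/34 · (log n)^5 (by repeated integration by parts; each step lowers the log-exponent and produces a relatively O(1/log n) correction). Hence S_n ~ 4 · n^34 · (log n)^5 / 17.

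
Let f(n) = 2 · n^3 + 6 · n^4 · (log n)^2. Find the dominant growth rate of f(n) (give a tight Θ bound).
f(n) ∈ Θ(n^4 · (log n)^2)

Compare the terms by growth order. For large n, n^a · (log n)^b dominates n^a' · (log n)^b' iff a > a', or (a = a' and b > b'). Ranking the 2 terms shows the dominant one is 6 · n^4 · (log n)^2. Hence f(n) ∈ Θ(n^4 · (log n)^2).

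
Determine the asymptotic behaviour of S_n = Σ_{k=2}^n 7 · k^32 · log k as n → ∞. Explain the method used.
S_n ~ 7 · n^33 log n / 33 − 7 · n^33 / 1089

By integral comparison, S_n = ∫_1^n 7 · x^32 · log x dx + O(n^32 · log n). For the integral, ∫ x^32 log x dx = n^33 log n / 33 − n^33/1089 (integration by parts). Hence S_n ~ 7 · n^33 log n / 33 − 7 · n^33 / 1089.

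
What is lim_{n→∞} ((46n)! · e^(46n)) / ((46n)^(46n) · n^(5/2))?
lim = 0

Stirling: (46n)! ~ sqrt(2π·46n) · (46n/e)^(46n). Hence
  (46n)! · e^(46n) / (46n)^(46n) ~ sqrt(2π·46n).
Dividing by n^(5/2): sqrt(2π·46n) / n^(5/2) = sqrt(2π·46) · n^((1−5)/2), so the expression behaves like sqrt(2π·46) · n^((1−5)/2) → 0.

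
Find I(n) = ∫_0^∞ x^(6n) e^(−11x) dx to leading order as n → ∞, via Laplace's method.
I(n) ~ (sqrt(2π·6n) / 11) · (6n/(11e))^(6n)

Write the integrand as exp(6n ln x − 11x) and set f(x) = 6n ln x − 11x. Then f'(x) = 6n/x − 11 = 0 at x* = 6n/11, and f''(x*) = −6n/x*^2 = −11^2/(6n). Laplace's method (interior maximum) gives
  I(n) ~ e^(f(x*)) · sqrt(2π / |f''(x*)|)
        = exp(6n ln(6n/11) − 6n) · sqrt(2π · 6n / 11^2)
        = (6n/11)^(6n) e^(−6n) · sqrt(2π·6n) / 11
        = (sqrt(2π·6n) / 11) · (6n/(11e))^(6n).
This matches Γ(6n+1)/11^(6n+1) with Stirling applied to Γ.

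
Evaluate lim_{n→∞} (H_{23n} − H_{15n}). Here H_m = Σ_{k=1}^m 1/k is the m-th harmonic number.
lim = ln(23/15)

Euler-Maclaurin gives H_m = ln m + γ + 1/(2m) + O(1/m^2). The γ and O(1/m) terms cancel in the difference:
  H_{23n} − H_{15n} = ln(23n) − ln(15n) + O(1/n) = ln(23/15) + O(1/n).
Hence the limit is ln(23/15).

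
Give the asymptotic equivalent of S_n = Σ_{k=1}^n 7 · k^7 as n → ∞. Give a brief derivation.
S_n ~ 7 · n^8 / 8

By integral comparison (Euler-Maclaurin), Σ_{k=1}^n 7 · k^7 = 7 · ∫_0^n x^7 dx + O(n^7) = 7 · n^8/8 + O(n^7). (Equivalently, Faulhaber's formula gives the same leading term.)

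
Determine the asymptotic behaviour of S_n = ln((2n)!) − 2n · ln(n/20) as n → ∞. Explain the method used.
S_n ~ 2n · (ln 40 − 1) + O(ln n)

Stirling: ln((2n)!) = 2n ln(2n) − 2n + O(ln n).
  S_n = 2n ln(2n) − 2n − 2n ln(n/20) + O(ln n)
      = 2n ln(2n) − 2n ln n + 2n ln 20 − 2n + O(ln n)
      = 2n ln 2 + 2n ln 20 − 2n + O(ln n)
      = 2n (ln 40 − 1) + O(ln n).
Numerically ln(40) − 1 ≈ 2.6889.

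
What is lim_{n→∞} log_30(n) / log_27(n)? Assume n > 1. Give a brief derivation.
lim = ln(27) / ln(30) = log_30(27)

Change of base: log_30(n) = ln n / ln 30 and log_27(n) = ln n / ln 27. The ratio is (ln n / ln 30) · (ln 27 / ln n) = ln 27 / ln 30, a constant independent of n. So the limit is ln 27 / ln 30 = log_30(27).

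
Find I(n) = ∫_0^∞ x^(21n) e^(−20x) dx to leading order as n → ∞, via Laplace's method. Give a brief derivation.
I(n) ~ (sqrt(2π·21n) / 20) · (21n/(20e))^(21n)

Write the integrand as exp(21n ln x − 20x) and set f(x) = 21n ln x − 20x. Then f'(x) = 21n/x − 20 = 0 at x* = 21n/20, and f''(x*) = −21n/x*^2 = −20^2/(21n). Laplace's method (interior maximum) gives
  I(n) ~ e^(f(x*)) · sqrt(2π / |f''(x*)|)
        = exp(21n ln(21n/20) − 21n) · sqrt(2π · 21n / 20^2)
        = (21n/20)^(21n) e^(−21n) · sqrt(2π·21n) / 20
        = (sqrt(2π·21n) / 20) · (21n/(20e))^(21n).
This matches Γ(21n+1)/20^(21n+1) with Stirling applied to Γ.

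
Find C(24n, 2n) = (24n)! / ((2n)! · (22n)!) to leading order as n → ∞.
C(24n, 2n) ~ (8916100448256/285311670611)^(2n) · sqrt(6/(11π·2n))

Write N = 2n. Apply Stirling to each factorial:
  (12N)! ~ sqrt(2π·12N) · (12N/e)^(12N),
  N! ~ sqrt(2π N) · (N/e)^N,
  (11N)! ~ sqrt(2π·11N) · (11N/e)^(11N).
The exponential factors combine to (12N)^(12N) / (N^N · (11N)^(11N)) = 12^(12N)/11^(11N) = (12^12/11^11)^N = (8916100448256/285311670611)^N.
The square-root prefactors combine to sqrt(2π·12N) / (sqrt(2π N)·sqrt(2π·11N)) = sqrt(12 / (2π·11·N)) = sqrt(6/(11π·2n)).
Substituting N = 2n: C(24n, 2n) ~ (8916100448256/285311670611)^(2n) · sqrt(6/(11π·2n)).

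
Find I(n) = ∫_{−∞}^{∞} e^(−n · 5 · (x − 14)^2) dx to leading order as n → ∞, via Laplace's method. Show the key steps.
I(n) = sqrt(π/(5n))

Here φ(x) = 5 · (x − 14)^2 has its unique minimum at x* = 14 with φ(x*) = 0 and φ''(x*) = 10. Laplace's method gives
  I(n) ~ e^(−n φ(x*)) · sqrt(2π / (n · φ''(x*))) = sqrt(2π / (10n)) = sqrt(π/(5n)).
This is exact: substituting u = (x − 14)·sqrt(5n) gives I(n) = (1/sqrt(5n)) ∫_{−∞}^{∞} e^(−u^2) du = sqrt(π/(5n)).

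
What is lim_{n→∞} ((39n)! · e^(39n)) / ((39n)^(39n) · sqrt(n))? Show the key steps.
lim = sqrt(2π·39)

Stirling: (39n)! ~ sqrt(2π·39n) · (39n/e)^(39n). Hence
  (39n)! · e^(39n) / (39n)^(39n) ~ sqrt(2π·39n).
Dividing by sqrt(n): sqrt(2π·39n) / sqrt(n) = sqrt(2π·39) · n^((1−1)/2), so the limit is sqrt(2π·39).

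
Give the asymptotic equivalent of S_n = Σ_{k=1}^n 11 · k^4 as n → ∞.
S_n ~ 11 · n^5 / 5

By integral comparison (Euler-Maclaurin), Σ_{k=1}^n 11 · k^4 = 11 · ∫_0^n x^4 dx + O(n^4) = 11 · n^5/5 + O(n^4). (Equivalently, Faulhaber's formula gives the same leading term.)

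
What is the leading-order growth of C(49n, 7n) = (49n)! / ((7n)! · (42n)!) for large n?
C(49n, 7n) ~ (823543/46656)^(7n) · sqrt(7/(12π·7n))

Write N = 7n. Apply Stirling to each factorial:
  (7N)! ~ sqrt(2π·7N) · (7N/e)^(7N),
  N! ~ sqrt(2π N) · (N/e)^N,
  (6N)! ~ sqrt(2π·6N) · (6N/e)^(6N).
The exponential factors combine to (7N)^(7N) / (N^N · (6N)^(6N)) = 7^(7N)/6^(6N) = (7^7/6^6)^N = (823543/46656)^N.
The square-root prefactors combine to sqrt(2π·7N) / (sqrt(2π N)·sqrt(2π·6N)) = sqrt(7 / (2π·6·N)) = sqrt(7/(12π·7n)).
Substituting N = 7n: C(49n, 7n) ~ (823543/46656)^(7n) · sqrt(7/(12π·7n)).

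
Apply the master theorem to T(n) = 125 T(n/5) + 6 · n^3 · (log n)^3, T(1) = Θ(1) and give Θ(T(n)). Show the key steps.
T(n) = Θ(n^3 · (log n)^4)

Here log_5 125 = 3 and f(n) = 6 · n^3 · (log n)^3 = Θ(n^(log_5 125) · (log n)^3). This is the extended Case 2 of the master theorem (f matches the critical exponent up to log factors), giving T(n) = Θ(n^(log_5 125) · (log n)^(3+1)) = Θ(n^3 · (log n)^4).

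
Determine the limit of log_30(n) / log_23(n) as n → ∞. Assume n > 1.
lim = ln(23) / ln(30) = log_30(23)

Change of base: log_30(n) = ln n / ln 30 and log_23(n) = ln n / ln 23. The ratio is (ln n / ln 30) · (ln 23 / ln n) = ln 23 / ln 30, a constant independent of n. So the limit is ln 23 / ln 30 = log_30(23).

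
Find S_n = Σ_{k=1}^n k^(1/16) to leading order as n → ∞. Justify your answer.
S_n ~ (16/17) · n^(17/16)

Integral comparison: Σ_{k=1}^n k^(1/16) = ∫_0^n x^(1/16) dx + O(n^(1/16)). The integral is n^(1 + 1/16) / (1 + 1/16) = n^((1+16)/16) / ((1+16)/16) = (16/17) · n^(17/16).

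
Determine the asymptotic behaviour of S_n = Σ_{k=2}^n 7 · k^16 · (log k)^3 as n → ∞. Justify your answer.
S_n ~ 7 · n^17 · (log n)^3 / 17

By integral comparison, S_n = ∫_1^n 7 · x^16 · (log x)^3 dx + O(n^16 · (log n)^3). For the integral, the leading term of ∫_1^n x^16 (log x)^3 dx is n^17/17 · (log n)^3 (by repeated integration by parts; each step lowers the log-exponent and produces a relatively O(1/log n) correction). Hence S_n ~ 7 · n^17 · (log n)^3 / 17.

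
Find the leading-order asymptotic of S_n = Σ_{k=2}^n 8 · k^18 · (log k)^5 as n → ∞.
S_n ~ 8 · n^19 · (log n)^5 / 19

By integral comparison, S_n = ∫_1^n 8 · x^18 · (log x)^5 dx + O(n^18 · (log n)^5). For the integral, the leading term of ∫_1^n x^18 (log x)^5 dx is n^19/19 · (log n)^5 (by repeated integration by parts; each step lowers the log-exponent and produces a relatively O(1/log n) correction). Hence S_n ~ 8 · n^19 · (log n)^5 / 19.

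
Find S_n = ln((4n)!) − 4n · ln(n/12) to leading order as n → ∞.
S_n ~ 4n · (ln 48 − 1) + O(ln n)

Stirling: ln((4n)!) = 4n ln(4n) − 4n + O(ln n).
  S_n = 4n ln(4n) − 4n − 4n ln(n/12) + O(ln n)
      = 4n ln(4n) − 4n ln n + 4n ln 12 − 4n + O(ln n)
      = 4n ln 4 + 4n ln 12 − 4n + O(ln n)
      = 4n (ln 48 − 1) + O(ln n).
Numerically ln(48) − 1 ≈ 2.8712.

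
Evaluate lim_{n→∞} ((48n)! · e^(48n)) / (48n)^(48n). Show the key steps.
lim = ∞

Stirling: (48n)! ~ sqrt(2π·48n) · (48n/e)^(48n). Hence
  (48n)! · e^(48n) / (48n)^(48n) ~ sqrt(2π·48n) = sqrt(2π·48) · sqrt(n) → ∞.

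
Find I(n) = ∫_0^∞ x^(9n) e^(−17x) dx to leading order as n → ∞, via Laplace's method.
I(n) ~ (sqrt(2π·9n) / 17) · (9n/(17e))^(9n)

Write the integrand as exp(9n ln x − 17x) and set f(x) = 9n ln x − 17x. Then f'(x) = 9n/x − 17 = 0 at x* = 9n/17, and f''(x*) = −9n/x*^2 = −17^2/(9n). Laplace's method (interior maximum) gives
  I(n) ~ e^(f(x*)) · sqrt(2π / |f''(x*)|)
        = exp(9n ln(9n/17) − 9n) · sqrt(2π · 9n / 17^2)
        = (9n/17)^(9n) e^(−9n) · sqrt(2π·9n) / 17
        = (sqrt(2π·9n) / 17) · (9n/(17e))^(9n).
This matches Γ(9n+1)/17^(9n+1) with Stirling applied to Γ.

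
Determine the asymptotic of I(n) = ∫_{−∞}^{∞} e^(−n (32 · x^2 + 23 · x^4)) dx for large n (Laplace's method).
I(n) ~ sqrt(π/(32n))

φ(x) = 32 · x^2 + 23 · x^4 has its unique global minimum at x* = 0 (since φ'(x) = 64x + 92x^3 = 0 only at x = 0 for real x with both coefficients positive, and φ → ∞ as |x| → ∞). At x* = 0, φ(0) = 0 and φ''(0) = 64. Laplace's method then gives
  I(n) ~ sqrt(2π / (n · φ''(0))) · e^(−n φ(0)) = sqrt(2π / (64n)) = sqrt(π/(32n)).
The 23 · x^4 term contributes only at subleading order (an O(1/n) relative correction).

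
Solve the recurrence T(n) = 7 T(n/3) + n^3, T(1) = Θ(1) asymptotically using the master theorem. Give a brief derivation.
T(n) = Θ(n^3)

log_3 7 ≈ 1.771. f(n) = n^3 dominates n^(log_3 7) since 3 > 1.771, and the regularity condition a·f(n/b) = 7·(n/3)^3 = (7/27)·n^3 ≤ c·f(n) holds with c = 7/27 ≈ 0.259 < 1. So this is Case 3: T(n) = Θ(f(n)) = Θ(n^3).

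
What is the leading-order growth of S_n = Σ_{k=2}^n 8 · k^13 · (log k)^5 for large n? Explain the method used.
S_n ~ 4 · n^14 · (log n)^5 / 7

By integral comparison, S_n = ∫_1^n 8 · x^13 · (log x)^5 dx + O(n^13 · (log n)^5). For the integral, the leading term of ∫_1^n x^13 (log x)^5 dx is n^14/14 · (log n)^5 (by repeated integration by parts; each step lowers the log-exponent and produces a relatively O(1/log n) correction). Hence S_n ~ 4 · n^14 · (log n)^5 / 7.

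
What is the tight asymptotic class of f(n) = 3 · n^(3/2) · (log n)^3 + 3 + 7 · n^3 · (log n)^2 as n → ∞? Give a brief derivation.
f(n) ∈ Θ(n^3 · (log n)^2)

Compare the terms by growth order. For large n, n^a · (log n)^b dominates n^a' · (log n)^b' iff a > a', or (a = a' and b > b'). Ranking the 3 terms shows the dominant one is 7 · n^3 · (log n)^2. Hence f(n) ∈ Θ(n^3 · (log n)^2).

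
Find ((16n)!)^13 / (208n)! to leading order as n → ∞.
((16n)!)^13/(208n)! ~ ((2π·16n)^(12/2) / sqrt(13)) · 13^(−13·16n)  →  0

Write N = 16n. Stirling: N! ~ sqrt(2π N)(N/e)^N and (13N)! ~ sqrt(2π·13N)·(13N/e)^(13N).
  (N!)^13/(13N)! ~ (2π N)^(13/2) (N/e)^(13N) / [sqrt(2π·13N) (13N/e)^(13N)]
     = (2π N)^(13/2) / sqrt(2π·13N) · (N/(13N))^(13N)
     = (2π N)^((13−1)/2) / sqrt(13) · 13^(−13N).
Since 13^13 > 1, the factor 13^(−13N) decays exponentially, so the ratio → 0. Substituting N = 16n gives the stated form.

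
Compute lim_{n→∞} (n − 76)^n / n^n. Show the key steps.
lim = e^(−76)

Rewrite as (1 − 76/n)^(n). By the standard limit (1 + x/n)^n → e^x, we have (1 − 76/n)^n → e^(−76), and raising to the 1st power gives e^(−76).
More precisely, ln[(1 − 76/n)^(n)] = n · ln(1 − 76/n) = n · (-76/n + O(1/n^2)) = -76 + O(1/n) → -76.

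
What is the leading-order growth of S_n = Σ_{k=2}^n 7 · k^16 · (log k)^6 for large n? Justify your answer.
S_n ~ 7 · n^17 · (log n)^6 / 17

By integral comparison, S_n = ∫_1^n 7 · x^16 · (log x)^6 dx + O(n^16 · (log n)^6). For the integral, the leading term of ∫_1^n x^16 (log x)^6 dx is n^17/17 · (log n)^6 (by repeated integration by parts; each step lowers the log-exponent and produces a relatively O(1/log n) correction). Hence S_n ~ 7 · n^17 · (log n)^6 / 17.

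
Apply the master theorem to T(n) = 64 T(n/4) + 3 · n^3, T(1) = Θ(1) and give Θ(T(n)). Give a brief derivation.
T(n) = Θ(n^3 log n)

log_4 64 = 3, and f(n) = 3 · n^3 = Θ(n^(log_4 64)). This is Case 2 of the master theorem: T(n) = Θ(f(n) · log n) = Θ(n^3 log n).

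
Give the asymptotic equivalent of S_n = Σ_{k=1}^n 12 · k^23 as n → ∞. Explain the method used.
S_n ~ n^24 / 2

By integral comparison (Euler-Maclaurin), Σ_{k=1}^n 12 · k^23 = 12 · ∫_0^n x^23 dx + O(n^23) = 12 · n^24/24 = n^24 / 2 + O(n^23). (Equivalently, Faulhaber's formula gives the same leading term.)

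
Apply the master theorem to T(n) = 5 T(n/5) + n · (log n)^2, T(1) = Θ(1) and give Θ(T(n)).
T(n) = Θ(n · (log n)^3)

Here log_5 5 = 1 and f(n) = n · (log n)^2 = Θ(n^(log_5 5) · (log n)^2). This is the extended Case 2 of the master theorem (f matches the critical exponent up to log factors), giving T(n) = Θ(n^(log_5 5) · (log n)^(2+1)) = Θ(n · (log n)^3).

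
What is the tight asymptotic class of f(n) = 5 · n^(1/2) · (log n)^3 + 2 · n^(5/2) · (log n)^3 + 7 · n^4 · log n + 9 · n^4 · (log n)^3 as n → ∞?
f(n) ∈ Θ(n^4 · (log n)^3)

Compare the terms by growth order. For large n, n^a · (log n)^b dominates n^a' · (log n)^b' iff a > a', or (a = a' and b > b'). Ranking the 4 terms shows the dominant one is 9 · n^4 · (log n)^3. Hence f(n) ∈ Θ(n^4 · (log n)^3).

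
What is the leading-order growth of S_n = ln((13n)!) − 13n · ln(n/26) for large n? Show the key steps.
S_n ~ 13n · (ln 338 − 1) + O(ln n)

Stirling: ln((13n)!) = 13n ln(13n) − 13n + O(ln n).
  S_n = 13n ln(13n) − 13n − 13n ln(n/26) + O(ln n)
      = 13n ln(13n) − 13n ln n + 13n ln 26 − 13n + O(ln n)
      = 13n ln 13 + 13n ln 26 − 13n + O(ln n)
      = 13n (ln 338 − 1) + O(ln n).
Numerically ln(338) − 1 ≈ 4.8230.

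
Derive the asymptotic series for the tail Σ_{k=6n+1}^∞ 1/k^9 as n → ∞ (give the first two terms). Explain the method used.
Σ_{k>6n} 1/k^9 = 1/(8 · (6n)^8) − 1/(2 · (6n)^9) + O(1/(6n)^10)

Compare to the integral: ∫_{6n}^∞ x^(−9) dx = [−x^(−8)/8]_{6n}^∞ = 1/((9−1)·(6n)^8). The Euler-Maclaurin correction adds −f(6n)/2 = −1/(2·(6n)^9). Euler-Maclaurin then gives
  Σ_{k>6n} 1/k^9 = ∫_{6n}^∞ dx/x^9 − 1/(2·(6n)^9) + O(1/(6n)^10).
(Equivalently this is ζ(9) − Σ_{k≤6n} 1/k^9.)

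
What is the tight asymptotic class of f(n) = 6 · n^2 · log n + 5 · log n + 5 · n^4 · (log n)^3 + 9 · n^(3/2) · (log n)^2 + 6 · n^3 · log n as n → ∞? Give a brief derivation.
f(n) ∈ Θ(n^4 · (log n)^3)

Compare the terms by growth order. For large n, n^a · (log n)^b dominates n^a' · (log n)^b' iff a > a', or (a = a' and b > b'). Ranking the 5 terms shows the dominant one is 5 · n^4 · (log n)^3. Hence f(n) ∈ Θ(n^4 · (log n)^3).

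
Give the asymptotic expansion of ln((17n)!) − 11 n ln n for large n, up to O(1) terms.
ln((17n)!) − 11 n ln n = 6 n ln n + 17(ln 17 − 1) n + (1/2) ln(2π·17n) + O(1/n)

Stirling: ln((17n)!) = 17n ln(17n) − 17n + (1/2) ln(2π·17n) + O(1/n).
Expand 17n ln(17n) = 17n (ln n + ln 17) = 17n ln n + 17n ln 17.
Subtract 11n ln n: leading term is (17 − 11) n ln n = 6 n ln n. The next term is 17n ln 17 − 17n = 17(ln 17 − 1) n. Then the (1/2) ln(2π·17n) correction.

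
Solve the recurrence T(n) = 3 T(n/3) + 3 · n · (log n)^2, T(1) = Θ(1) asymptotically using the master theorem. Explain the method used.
T(n) = Θ(n · (log n)^3)

Here log_3 3 = 1 and f(n) = 3 · n · (log n)^2 = Θ(n^(log_3 3) · (log n)^2). This is the extended Case 2 of the master theorem (f matches the critical exponent up to log factors), giving T(n) = Θ(n^(log_3 3) · (log n)^(2+1)) = Θ(n · (log n)^3).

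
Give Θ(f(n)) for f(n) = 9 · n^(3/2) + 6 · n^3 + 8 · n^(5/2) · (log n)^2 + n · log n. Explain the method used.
f(n) ∈ Θ(n^3)

Compare the terms by growth order. For large n, n^a · (log n)^b dominates n^a' · (log n)^b' iff a > a', or (a = a' and b > b'). Ranking the 4 terms shows the dominant one is 6 · n^3. Hence f(n) ∈ Θ(n^3).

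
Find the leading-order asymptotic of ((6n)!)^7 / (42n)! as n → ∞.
((6n)!)^7/(42n)! ~ ((2π·6n)^(6/2) / sqrt(7)) · 7^(−7·6n)  →  0

Write N = 6n. Stirling: N! ~ sqrt(2π N)(N/e)^N and (7N)! ~ sqrt(2π·7N)·(7N/e)^(7N).
  (N!)^7/(7N)! ~ (2π N)^(7/2) (N/e)^(7N) / [sqrt(2π·7N) (7N/e)^(7N)]
     = (2π N)^(7/2) / sqrt(2π·7N) · (N/(7N))^(7N)
     = (2π N)^((7−1)/2) / sqrt(7) · 7^(−7N).
Since 7^7 > 1, the factor 7^(−7N) decays exponentially, so the ratio → 0. Substituting N = 6n gives the stated form.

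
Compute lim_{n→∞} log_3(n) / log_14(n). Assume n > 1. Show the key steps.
lim = ln(14) / ln(3) = log_3(14)

Change of base: log_3(n) = ln n / ln 3 and log_14(n) = ln n / ln 14. The ratio is (ln n / ln 3) · (ln 14 / ln n) = ln 14 / ln 3, a constant independent of n. So the limit is ln 14 / ln 3 = log_3(14).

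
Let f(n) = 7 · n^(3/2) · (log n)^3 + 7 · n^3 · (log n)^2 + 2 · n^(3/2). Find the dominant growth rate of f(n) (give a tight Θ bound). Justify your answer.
f(n) ∈ Θ(n^3 · (log n)^2)

Compare the terms by growth order. For large n, n^a · (log n)^b dominates n^a' · (log n)^b' iff a > a', or (a = a' and b > b'). Ranking the 3 terms shows the dominant one is 7 · n^3 · (log n)^2. Hence f(n) ∈ Θ(n^3 · (log n)^2).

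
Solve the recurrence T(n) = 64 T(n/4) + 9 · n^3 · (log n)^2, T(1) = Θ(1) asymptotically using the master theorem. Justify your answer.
T(n) = Θ(n^3 · (log n)^3)

Here log_4 64 = 3 and f(n) = 9 · n^3 · (log n)^2 = Θ(n^(log_4 64) · (log n)^2). This is the extended Case 2 of the master theorem (f matches the critical exponent up to log factors), giving T(n) = Θ(n^(log_4 64) · (log n)^(2+1)) = Θ(n^3 · (log n)^3).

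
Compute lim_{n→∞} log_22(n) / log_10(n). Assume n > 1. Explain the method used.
lim = ln(10) / ln(22) = log_22(10)

Change of base: log_22(n) = ln n / ln 22 and log_10(n) = ln n / ln 10. The ratio is (ln n / ln 22) · (ln 10 / ln n) = ln 10 / ln 22, a constant independent of n. So the limit is ln 10 / ln 22 = log_22(10).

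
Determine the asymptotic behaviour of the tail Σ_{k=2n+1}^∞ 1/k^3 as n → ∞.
Σ_{k>2n} 1/k^3 ~ 1/(2 · (2n)^2)

Compare to the integral: ∫_{2n}^∞ x^(−3) dx = [−x^(−2)/2]_{2n}^∞ = 1/((3−1)·(2n)^2). Euler-Maclaurin then gives
  Σ_{k>2n} 1/k^3 = ∫_{2n}^∞ dx/x^3 − 1/(2·(2n)^3) + O(1/(2n)^4).
(Equivalently this is ζ(3) − Σ_{k≤2n} 1/k^3.)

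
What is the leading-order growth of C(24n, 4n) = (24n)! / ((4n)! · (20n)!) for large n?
C(24n, 4n) ~ (46656/3125)^(4n) · sqrt(3/(5π·4n))

Write N = 4n. Apply Stirling to each factorial:
  (6N)! ~ sqrt(2π·6N) · (6N/e)^(6N),
  N! ~ sqrt(2π N) · (N/e)^N,
  (5N)! ~ sqrt(2π·5N) · (5N/e)^(5N).
The exponential factors combine to (6N)^(6N) / (N^N · (5N)^(5N)) = 6^(6N)/5^(5N) = (6^6/5^5)^N = (46656/3125)^N.
The square-root prefactors combine to sqrt(2π·6N) / (sqrt(2π N)·sqrt(2π·5N)) = sqrt(6 / (2π·5·N)) = sqrt(3/(5π·4n)).
Substituting N = 4n: C(24n, 4n) ~ (46656/3125)^(4n) · sqrt(3/(5π·4n)).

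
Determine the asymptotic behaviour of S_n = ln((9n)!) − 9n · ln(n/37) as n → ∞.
S_n ~ 9n · (ln 333 − 1) + O(ln n)

Stirling: ln((9n)!) = 9n ln(9n) − 9n + O(ln n).
  S_n = 9n ln(9n) − 9n − 9n ln(n/37) + O(ln n)
      = 9n ln(9n) − 9n ln n + 9n ln 37 − 9n + O(ln n)
      = 9n ln 9 + 9n ln 37 − 9n + O(ln n)
      = 9n (ln 333 − 1) + O(ln n).
Numerically ln(333) − 1 ≈ 4.8081.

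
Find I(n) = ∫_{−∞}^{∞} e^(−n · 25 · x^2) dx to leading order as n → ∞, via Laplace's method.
I(n) = sqrt(π/(25n))

Here φ(x) = 25 · x^2 has its unique minimum at x* = 0 with φ(x*) = 0 and φ''(x*) = 50. Laplace's method gives
  I(n) ~ e^(−n φ(x*)) · sqrt(2π / (n · φ''(x*))) = sqrt(2π / (50n)) = sqrt(π/(25n)).
This is exact: substituting u = (x − 0)·sqrt(25n) gives I(n) = (1/sqrt(25n)) ∫_{−∞}^{∞} e^(−u^2) du = sqrt(π/(25n)).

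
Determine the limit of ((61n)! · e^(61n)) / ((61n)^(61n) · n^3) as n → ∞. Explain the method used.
lim = 0

Stirling: (61n)! ~ sqrt(2π·61n) · (61n/e)^(61n). Hence
  (61n)! · e^(61n) / (61n)^(61n) ~ sqrt(2π·61n).
Dividing by n^3: sqrt(2π·61n) / n^3 = sqrt(2π·61) · n^((1−6)/2), so the expression behaves like sqrt(2π·61) · n^((1−6)/2) → 0.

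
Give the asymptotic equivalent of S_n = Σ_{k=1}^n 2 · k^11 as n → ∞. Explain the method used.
S_n ~ n^12 / 6

By integral comparison (Euler-Maclaurin), Σ_{k=1}^n 2 · k^11 = 2 · ∫_0^n x^11 dx + O(n^11) = 2 · n^12/12 = n^12 / 6 + O(n^11). (Equivalently, Faulhaber's formula gives the same leading term.)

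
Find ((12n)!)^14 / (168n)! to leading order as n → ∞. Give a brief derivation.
((12n)!)^14/(168n)! ~ ((2π·12n)^(13/2) / sqrt(14)) · 14^(−14·12n)  →  0

Write N = 12n. Stirling: N! ~ sqrt(2π N)(N/e)^N and (14N)! ~ sqrt(2π·14N)·(14N/e)^(14N).
  (N!)^14/(14N)! ~ (2π N)^(14/2) (N/e)^(14N) / [sqrt(2π·14N) (14N/e)^(14N)]
     = (2π N)^(14/2) / sqrt(2π·14N) · (N/(14N))^(14N)
     = (2π N)^((14−1)/2) / sqrt(14) · 14^(−14N).
Since 14^14 > 1, the factor 14^(−14N) decays exponentially, so the ratio → 0. Substituting N = 12n gives the stated form.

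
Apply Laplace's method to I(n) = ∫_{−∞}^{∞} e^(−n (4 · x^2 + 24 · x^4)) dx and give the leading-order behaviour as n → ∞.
I(n) ~ sqrt(π/(4n))

φ(x) = 4 · x^2 + 24 · x^4 has its unique global minimum at x* = 0 (since φ'(x) = 8x + 96x^3 = 0 only at x = 0 for real x with both coefficients positive, and φ → ∞ as |x| → ∞). At x* = 0, φ(0) = 0 and φ''(0) = 8. Laplace's method then gives
  I(n) ~ sqrt(2π / (n · φ''(0))) · e^(−n φ(0)) = sqrt(2π / (8n)) = sqrt(π/(4n)).
The 24 · x^4 term contributes only at subleading order (an O(1/n) relative correction).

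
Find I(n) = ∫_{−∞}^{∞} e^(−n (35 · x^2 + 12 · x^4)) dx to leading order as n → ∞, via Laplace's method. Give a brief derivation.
I(n) ~ sqrt(π/(35n))

φ(x) = 35 · x^2 + 12 · x^4 has its unique global minimum at x* = 0 (since φ'(x) = 70x + 48x^3 = 0 only at x = 0 for real x with both coefficients positive, and φ → ∞ as |x| → ∞). At x* = 0, φ(0) = 0 and φ''(0) = 70. Laplace's method then gives
  I(n) ~ sqrt(2π / (n · φ''(0))) · e^(−n φ(0)) = sqrt(2π / (70n)) = sqrt(π/(35n)).
The 12 · x^4 term contributes only at subleading order (an O(1/n) relative correction).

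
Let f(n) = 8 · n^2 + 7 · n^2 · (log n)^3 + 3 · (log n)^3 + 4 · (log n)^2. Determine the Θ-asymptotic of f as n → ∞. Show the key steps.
f(n) ∈ Θ(n^2 · (log n)^3)

Compare the terms by growth order. For large n, n^a · (log n)^b dominates n^a' · (log n)^b' iff a > a', or (a = a' and b > b'). Ranking the 4 terms shows the dominant one is 7 · n^2 · (log n)^3. Hence f(n) ∈ Θ(n^2 · (log n)^3).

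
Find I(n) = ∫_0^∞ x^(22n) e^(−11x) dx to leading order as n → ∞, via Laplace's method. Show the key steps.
I(n) ~ (sqrt(2π·22n) / 11) · (22n/(11e))^(22n)

Write the integrand as exp(22n ln x − 11x) and set f(x) = 22n ln x − 11x. Then f'(x) = 22n/x − 11 = 0 at x* = 22n/11, and f''(x*) = −22n/x*^2 = −11^2/(22n). Laplace's method (interior maximum) gives
  I(n) ~ e^(f(x*)) · sqrt(2π / |f''(x*)|)
        = exp(22n ln(22n/11) − 22n) · sqrt(2π · 22n / 11^2)
        = (22n/11)^(22n) e^(−22n) · sqrt(2π·22n) / 11
        = (sqrt(2π·22n) / 11) · (22n/(11e))^(22n).
This matches Γ(22n+1)/11^(22n+1) with Stirling applied to Γ.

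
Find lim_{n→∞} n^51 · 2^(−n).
lim = 0

Exponentials with base > 1 dominate every fixed polynomial: for any fixed c, n^c / 2^n → 0 as n → ∞ (e.g. by the ratio test, or by writing 2^n = e^(n ln 2) and noting e^(n ln 2) / n^c → ∞). Hence n^51 · 2^(−n) = n^51 / 2^n → 0.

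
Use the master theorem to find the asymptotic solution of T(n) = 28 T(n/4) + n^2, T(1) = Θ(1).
T(n) = Θ(n^(log_4 28))

Master theorem: compare f(n) = n^2 to n^(log_4 28) where log_4 28 ≈ 2.404. Since 2 < log_4 28, we have f(n) = O(n^(log_4 28 − ε)) for some ε > 0 — Case 1. Hence T(n) = Θ(n^(log_4 28)).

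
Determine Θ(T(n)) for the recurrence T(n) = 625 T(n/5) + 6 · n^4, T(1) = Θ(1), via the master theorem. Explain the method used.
T(n) = Θ(n^4 log n)

log_5 625 = 4, and f(n) = 6 · n^4 = Θ(n^(log_5 625)). This is Case 2 of the master theorem: T(n) = Θ(f(n) · log n) = Θ(n^4 log n).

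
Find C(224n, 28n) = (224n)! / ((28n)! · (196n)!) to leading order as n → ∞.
C(224n, 28n) ~ (16777216/823543)^(28n) · sqrt(4/(7π·28n))

Write N = 28n. Apply Stirling to each factorial:
  (8N)! ~ sqrt(2π·8N) · (8N/e)^(8N),
  N! ~ sqrt(2π N) · (N/e)^N,
  (7N)! ~ sqrt(2π·7N) · (7N/e)^(7N).
The exponential factors combine to (8N)^(8N) / (N^N · (7N)^(7N)) = 8^(8N)/7^(7N) = (8^8/7^7)^N = (16777216/823543)^N.
The square-root prefactors combine to sqrt(2π·8N) / (sqrt(2π N)·sqrt(2π·7N)) = sqrt(8 / (2π·7·N)) = sqrt(4/(7π·28n)).
Substituting N = 28n: C(224n, 28n) ~ (16777216/823543)^(28n) · sqrt(4/(7π·28n)).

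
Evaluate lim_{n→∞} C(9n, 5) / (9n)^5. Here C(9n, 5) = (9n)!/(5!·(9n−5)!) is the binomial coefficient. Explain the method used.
lim = 1/5! = 1/120

With N = 9n → ∞: C(N, 5) / N^5 = [N(N−1)…(N−4)] / (5! · N^5) = (1/5!) · 1 · (1 − 1/(9n)) · (1 − 2/(9n)) · (1 − 3/(9n)) · (1 − 4/(9n)). Each factor → 1 as N → ∞, so the limit is 1/5! = 1/120.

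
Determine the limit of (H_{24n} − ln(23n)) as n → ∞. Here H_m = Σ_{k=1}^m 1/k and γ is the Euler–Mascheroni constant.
lim = ln(24/23) + γ

By Euler-Maclaurin, H_m = ln m + γ + O(1/m). So
  H_{24n} − ln(23n) = ln(24n) + γ − ln(23n) + O(1/n)
                       = ln(24/23) + γ + O(1/n).
Hence the limit is ln(24/23) + γ.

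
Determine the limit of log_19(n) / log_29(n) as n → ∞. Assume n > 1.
lim = ln(29) / ln(19) = log_19(29)

Change of base: log_19(n) = ln n / ln 19 and log_29(n) = ln n / ln 29. The ratio is (ln n / ln 19) · (ln 29 / ln n) = ln 29 / ln 19, a constant independent of n. So the limit is ln 29 / ln 19 = log_19(29).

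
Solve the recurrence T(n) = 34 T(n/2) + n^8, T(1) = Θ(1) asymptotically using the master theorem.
T(n) = Θ(n^8)

log_2 34 ≈ 5.087. f(n) = n^8 dominates n^(log_2 34) since 8 > 5.087, and the regularity condition a·f(n/b) = 34·(n/2)^8 = (34/256)·n^8 ≤ c·f(n) holds with c = 34/256 ≈ 0.133 < 1. So this is Case 3: T(n) = Θ(f(n)) = Θ(n^8).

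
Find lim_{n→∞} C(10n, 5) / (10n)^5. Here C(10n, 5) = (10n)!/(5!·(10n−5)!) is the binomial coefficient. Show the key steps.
lim = 1/5! = 1/120

With N = 10n → ∞: C(N, 5) / N^5 = [N(N−1)…(N−4)] / (5! · N^5) = (1/5!) · 1 · (1 − 1/(10n)) · (1 − 2/(10n)) · (1 − 3/(10n)) · (1 − 4/(10n)). Each factor → 1 as N → ∞, so the limit is 1/5! = 1/120.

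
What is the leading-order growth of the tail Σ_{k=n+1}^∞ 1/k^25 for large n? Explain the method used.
Σ_{k>n} 1/k^25 ~ 1/(24 · n^24)

Compare to the integral: ∫_{n}^∞ x^(−25) dx = [−x^(−24)/24]_{n}^∞ = 1/((25−1)·n^24). Euler-Maclaurin then gives
  Σ_{k>n} 1/k^25 = ∫_{n}^∞ dx/x^25 − 1/(2·n^25) + O(1/n^26).
(Equivalently this is ζ(25) − Σ_{k≤n} 1/k^25.)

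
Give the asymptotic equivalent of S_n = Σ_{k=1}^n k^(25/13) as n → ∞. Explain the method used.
S_n ~ (13/38) · n^(38/13)

Integral comparison: Σ_{k=1}^n k^(25/13) = ∫_0^n x^(25/13) dx + O(n^(25/13)). The integral is n^(1 + 25/13) / (1 + 25/13) = n^((25+13)/13) / ((25+13)/13) = (13/38) · n^(38/13).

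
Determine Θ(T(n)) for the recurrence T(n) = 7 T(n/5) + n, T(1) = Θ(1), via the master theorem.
T(n) = Θ(n^(log_5 7))

Master theorem: compare f(n) = n to n^(log_5 7) where log_5 7 ≈ 1.209. Since 1 < log_5 7, we have f(n) = O(n^(log_5 7 − ε)) for some ε > 0 — Case 1. Hence T(n) = Θ(n^(log_5 7)).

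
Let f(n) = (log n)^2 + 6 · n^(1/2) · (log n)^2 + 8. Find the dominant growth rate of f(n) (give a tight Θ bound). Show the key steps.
f(n) ∈ Θ(n^(1/2) · (log n)^2)

Compare the terms by growth order. For large n, n^a · (log n)^b dominates n^a' · (log n)^b' iff a > a', or (a = a' and b > b'). Ranking the 3 terms shows the dominant one is 6 · n^(1/2) · (log n)^2. Hence f(n) ∈ Θ(n^(1/2) · (log n)^2).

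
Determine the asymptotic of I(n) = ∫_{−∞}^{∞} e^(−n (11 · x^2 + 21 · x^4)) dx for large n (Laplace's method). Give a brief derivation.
I(n) ~ sqrt(π/(11n))

φ(x) = 11 · x^2 + 21 · x^4 has its unique global minimum at x* = 0 (since φ'(x) = 22x + 84x^3 = 0 only at x = 0 for real x with both coefficients positive, and φ → ∞ as |x| → ∞). At x* = 0, φ(0) = 0 and φ''(0) = 22. Laplace's method then gives
  I(n) ~ sqrt(2π / (n · φ''(0))) · e^(−n φ(0)) = sqrt(2π / (22n)) = sqrt(π/(11n)).
The 21 · x^4 term contributes only at subleading order (an O(1/n) relative correction).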